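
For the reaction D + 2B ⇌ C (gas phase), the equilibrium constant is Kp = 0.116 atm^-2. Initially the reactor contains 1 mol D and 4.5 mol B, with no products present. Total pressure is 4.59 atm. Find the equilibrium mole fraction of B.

Take 1 mol D as basis and let X be its fractional conversion, so ξ = X.
At extent ξ: n_D = 1 − X; n_B = 4.5 − 2X; n_C = X.
n_T = Σnᵢ = 5.5 − 2X.
y_i = n_i/n_T, p_i = y_i·P. Kp = p_C / (p_D p_B^2).
This yields a degree-3 equation in X; solving on (0,1), X = 0.591.
Then n_B = 3.32, n_T = 4.32, so y_B = 0.768.

y_B = 0.768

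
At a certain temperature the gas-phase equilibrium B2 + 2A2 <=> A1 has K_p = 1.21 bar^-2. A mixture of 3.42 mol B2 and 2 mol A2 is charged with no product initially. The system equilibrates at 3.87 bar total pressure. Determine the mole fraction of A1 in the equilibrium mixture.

Take 2 mol A2 as basis and let X be its fractional conversion, so ξ = X.
Species balance: n_B2 = 3.42 − X; n_A2 = 2 − 2X; n_A1 = X.
Summing: n_T = 5.42 − 2X.
With p_i = (n_i/n_T)P, K_p = p_A1 / (p_B2 p_A2^2).
This yields a degree-3 equation in X; solving on (0,1), X = 0.756.
Then n_A1 = 0.756, n_T = 3.91, so y_A1 = 0.193.

y_A1 = 0.193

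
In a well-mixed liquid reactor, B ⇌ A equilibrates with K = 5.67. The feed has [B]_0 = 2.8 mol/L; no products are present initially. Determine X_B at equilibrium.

Let X = conversion of B; extent ξ = 2.8·X mol/L.
Concentrations: [B] = 2.8 − 2.8X; [A] = 2.8X.
K = [A] / ([B]).
Solving K = 5.67 for X ∈ (0,1): X = 0.850.

X = 0.850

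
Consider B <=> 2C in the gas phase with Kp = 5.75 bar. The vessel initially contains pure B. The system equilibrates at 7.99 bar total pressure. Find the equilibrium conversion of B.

Basis: 1 mol B initially; let X = conversion of B. Extent ξ = X.
Mole table: n_B = 1 − X; n_C = 2X.
Total moles n_T = 1 + X.
Mole fractions y_i = n_i/n_T; Kp = p_C^2 / (p_B) with p_i = y_i·P.
This yields a degree-2 equation in X; solving on (0,1), X = 0.390.

X = 0.390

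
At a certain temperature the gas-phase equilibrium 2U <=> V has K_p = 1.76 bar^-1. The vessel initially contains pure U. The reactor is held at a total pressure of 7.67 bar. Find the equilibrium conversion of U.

Let X = conversion of U (basis 1 mol U); extent of reaction ξ = 0.5X.
At extent ξ: n_U = 1 − X; n_V = 0.5X.
n_T = Σnᵢ = 1 − 0.5X.
Mole fractions y_i = n_i/n_T; K_p = p_V / (p_U^2) with p_i = y_i·P.
Equating to 1.76 bar^-1 and solving on 0 < X < 1: X = 0.865.

X = 0.865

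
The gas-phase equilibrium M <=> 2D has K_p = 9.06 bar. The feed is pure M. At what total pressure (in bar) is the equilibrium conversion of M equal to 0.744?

P = 1.83 bar

Basis: 1 mol M initially; let X = conversion of M. Extent ξ = X.
Species balance: n_M = 1 − X; n_D = 2X.
n_T = Σnᵢ = 1 + X.
K_p = p_D^2 / (p_M) with p_i = (n_i/n_T)·P.
At X = 0.744: the mole-fraction product g(X) = Π y_i^ν_i = 4.959. Since K_p = g(X)·P^{1}, P = (K_p/g)^(1/1) = (9.06/4.959)^(1/1) = 1.83 bar.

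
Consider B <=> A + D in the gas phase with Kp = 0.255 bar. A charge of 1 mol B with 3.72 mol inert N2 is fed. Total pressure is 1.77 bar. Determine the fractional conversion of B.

Basis: 1 mol B initially; let X = conversion of B. Extent ξ = X.
At extent ξ: n_B = 1 − X; n_A = X; n_D = X; n_I = 3.72 (inert).
Total moles n_T = 4.72 + X.
With p_i = (n_i/n_T)P, Kp = p_A p_D / (p_B).
Substituting and setting equal to 0.255 bar gives a polynomial in X; the root in (0,1) is X = 0.572.

X = 0.572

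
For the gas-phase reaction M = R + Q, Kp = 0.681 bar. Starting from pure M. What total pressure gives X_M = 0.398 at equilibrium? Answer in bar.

P = 3.62 bar

Let X = conversion of M (basis 1 mol M); extent of reaction ξ = X.
Moles: n_M = 1 − X; n_R = X; n_Q = X.
n_T = Σnᵢ = 1 + X.
Kp = p_R p_Q / (p_M) with p_i = (n_i/n_T)·P.
At X = 0.398: the mole-fraction product g(X) = Π y_i^ν_i = 0.1882. Since Kp = g(X)·P^{1}, P = (Kp/g)^(1/1) = (0.681/0.1882)^(1/1) = 3.62 bar.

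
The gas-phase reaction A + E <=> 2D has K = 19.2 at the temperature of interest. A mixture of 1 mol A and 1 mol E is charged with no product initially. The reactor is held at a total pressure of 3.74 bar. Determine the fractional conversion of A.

Take 1 mol A as basis and let X be its fractional conversion, so ξ = X.
Species balance: n_A = 1 − X; n_E = 1 − X; n_D = 2X.
Since Δν = 0, n_T = 2 throughout.
y_i = n_i/n_T, p_i = y_i·P. K = p_D^2 / (p_A p_E).
Substituting and setting equal to 19.2 gives a polynomial in X; the root in (0,1) is X = 0.687.

X = 0.687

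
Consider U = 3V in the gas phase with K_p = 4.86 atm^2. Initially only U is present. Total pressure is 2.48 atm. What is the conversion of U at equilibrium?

X = 0.383

Take 1 mol U as basis and let X be its fractional conversion, so ξ = X.
Moles: n_U = 1 − X; n_V = 3X.
n_T = Σnᵢ = 1 + 2X.
With p_i = (n_i/n_T)P, K_p = p_V^3 / (p_U).
Substituting and setting equal to 4.86 atm^2 gives a polynomial in X; the root in (0,1) is X = 0.383.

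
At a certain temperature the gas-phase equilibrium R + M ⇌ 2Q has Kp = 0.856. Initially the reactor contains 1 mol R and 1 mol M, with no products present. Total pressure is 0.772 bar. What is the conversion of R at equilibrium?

Let X = conversion of R (basis 1 mol R); extent of reaction ξ = X.
Species balance: n_R = 1 − X; n_M = 1 − X; n_Q = 2X.
n_T stays at 2 (no change in mole number).
With p_i = (n_i/n_T)P, Kp = p_Q^2 / (p_R p_M).
Setting this equal to 0.856 and taking the physical root (0 < X < 1) gives X = 0.316.

X = 0.316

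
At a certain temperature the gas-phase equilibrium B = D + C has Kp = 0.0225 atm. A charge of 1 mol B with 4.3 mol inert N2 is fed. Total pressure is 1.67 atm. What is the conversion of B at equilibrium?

X = 0.238

Let X = conversion of B (basis 1 mol B); extent of reaction ξ = X.
Species balance: n_B = 1 − X; n_D = X; n_C = X; n_I = 4.3 (inert).
Summing: n_T = 5.3 + X.
Mole fractions y_i = n_i/n_T; Kp = p_D p_C / (p_B) with p_i = y_i·P.
Setting this equal to 0.0225 atm and taking the physical root (0 < X < 1) gives X = 0.238.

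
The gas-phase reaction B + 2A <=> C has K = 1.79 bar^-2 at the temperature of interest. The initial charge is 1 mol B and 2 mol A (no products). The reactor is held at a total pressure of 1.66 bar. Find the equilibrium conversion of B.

X = 0.534

Let X = conversion of B (basis 1 mol B); extent of reaction ξ = X.
Mole table: n_B = 1 − X; n_A = 2 − 2X; n_C = X.
Total moles n_T = 3 − 2X.
With p_i = (n_i/n_T)P, K = p_C / (p_B p_A^2).
Equating to 1.79 bar^-2 and solving on 0 < X < 1: X = 0.534.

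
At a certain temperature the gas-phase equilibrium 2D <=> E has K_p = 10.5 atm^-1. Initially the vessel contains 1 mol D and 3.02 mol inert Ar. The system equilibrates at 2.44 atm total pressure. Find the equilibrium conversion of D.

Let X = conversion of D (basis 1 mol D); extent of reaction ξ = 0.5X.
Species balance: n_D = 1 − X; n_E = 0.5X; n_I = 3.02 (inert).
n_T = Σnᵢ = 4.02 − 0.5X.
Mole fractions y_i = n_i/n_T; K_p = p_E / (p_D^2) with p_i = y_i·P.
Setting this equal to 10.5 atm^-1 and taking the physical root (0 < X < 1) gives X = 0.767.

X = 0.767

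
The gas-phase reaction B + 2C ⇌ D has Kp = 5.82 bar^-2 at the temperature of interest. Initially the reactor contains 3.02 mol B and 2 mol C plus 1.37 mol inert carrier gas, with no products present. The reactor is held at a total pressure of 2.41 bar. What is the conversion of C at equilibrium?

X = 0.757

Let X = conversion of C (basis 2 mol C); extent of reaction ξ = X.
At extent ξ: n_B = 3.02 − X; n_C = 2 − 2X; n_D = X; n_I = 1.37 (inert).
n_T = Σnᵢ = 6.39 − 2X.
y_i = n_i/n_T, p_i = y_i·P. Kp = p_D / (p_B p_C^2).
Substituting and setting equal to 5.82 bar^-2 gives a polynomial in X; the root in (0,1) is X = 0.757.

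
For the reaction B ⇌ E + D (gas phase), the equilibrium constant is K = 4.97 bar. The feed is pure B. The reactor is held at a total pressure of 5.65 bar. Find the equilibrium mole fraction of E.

Basis: 1 mol B initially; let X = conversion of B. Extent ξ = X.
At extent ξ: n_B = 1 − X; n_E = X; n_D = X.
Summing: n_T = 1 + X.
With p_i = (n_i/n_T)P, K = p_E p_D / (p_B).
Equating to 4.97 bar and solving on 0 < X < 1: X = 0.684.
Then n_E = 0.684, n_T = 1.68, so y_E = 0.406.

y_E = 0.406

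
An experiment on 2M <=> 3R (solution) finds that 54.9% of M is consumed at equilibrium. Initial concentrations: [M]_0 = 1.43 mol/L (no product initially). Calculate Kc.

Let X = conversion of M.
Concentrations: [M] = 1.43 − 1.43X; [R] = 2.15X.
At X = 0.549: [M] = 0.645, [R] = 1.18.
Kc = [R]^3 / ([M]^2) = 3.93 mol/L.

Kc = 3.93 mol/L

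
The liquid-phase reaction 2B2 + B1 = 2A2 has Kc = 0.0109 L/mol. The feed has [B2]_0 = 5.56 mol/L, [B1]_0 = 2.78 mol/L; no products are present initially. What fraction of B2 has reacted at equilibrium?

X = 0.139

Let X = conversion of B2; extent ξ = 5.56X/2 mol/L.
Concentrations: [B2] = 5.56 − 5.56X; [B1] = 2.78 − 2.78X; [A2] = 5.56X.
Kc = [A2]^2 / ([B2]^2 [B1]).
Equating to 0.0109 L/mol: the physical root is X = 0.139.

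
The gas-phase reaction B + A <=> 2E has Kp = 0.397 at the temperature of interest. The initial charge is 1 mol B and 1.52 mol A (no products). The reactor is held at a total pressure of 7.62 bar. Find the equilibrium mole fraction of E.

y_E = 0.233

Let X = conversion of B (basis 1 mol B); extent of reaction ξ = X.
Species balance: n_B = 1 − X; n_A = 1.52 − X; n_E = 2X.
Total moles n_T = 2.52 (Δν = 0, constant).
y_i = n_i/n_T, p_i = y_i·P. Kp = p_E^2 / (p_B p_A).
This yields a degree-2 equation in X; solving on (0,1), X = 0.293.
Then n_E = 0.587, n_T = 2.52, so y_E = 0.233.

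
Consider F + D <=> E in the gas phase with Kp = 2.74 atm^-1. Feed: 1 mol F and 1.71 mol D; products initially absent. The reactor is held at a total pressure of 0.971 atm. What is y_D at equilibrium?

y_D = 0.529

Let X = conversion of F (basis 1 mol F); extent of reaction ξ = X.
Mole table: n_F = 1 − X; n_D = 1.71 − X; n_E = X.
n_T = Σnᵢ = 2.71 − X.
y_i = n_i/n_T, p_i = y_i·P. Kp = p_E / (p_F p_D).
Setting this equal to 2.74 atm^-1 and taking the physical root (0 < X < 1) gives X = 0.585.
Then n_D = 1.13, n_T = 2.13, so y_D = 0.529.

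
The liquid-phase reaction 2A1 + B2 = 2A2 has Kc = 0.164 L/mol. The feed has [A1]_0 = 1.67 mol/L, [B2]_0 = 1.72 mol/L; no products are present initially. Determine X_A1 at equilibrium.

X = 0.328

Let X = conversion of A1; extent ξ = 1.67X/2 mol/L.
Concentrations: [A1] = 1.67 − 1.67X; [B2] = 1.72 − 0.835X; [A2] = 1.67X.
Kc = [A2]^2 / ([A1]^2 [B2]).
Setting equal to 0.164 and solving for X on (0,1) gives X = 0.328.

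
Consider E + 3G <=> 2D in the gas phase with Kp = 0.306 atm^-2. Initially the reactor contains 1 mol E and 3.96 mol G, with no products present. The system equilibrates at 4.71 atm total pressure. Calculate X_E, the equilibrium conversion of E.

Take 1 mol E as basis and let X be its fractional conversion, so ξ = X.
Mole table: n_E = 1 − X; n_G = 3.96 − 3X; n_D = 2X.
Total moles n_T = 4.96 − 2X.
y_i = n_i/n_T, p_i = y_i·P. Kp = p_D^2 / (p_E p_G^3).
Setting this equal to 0.306 atm^-2 and taking the physical root (0 < X < 1) gives X = 0.633.

X = 0.633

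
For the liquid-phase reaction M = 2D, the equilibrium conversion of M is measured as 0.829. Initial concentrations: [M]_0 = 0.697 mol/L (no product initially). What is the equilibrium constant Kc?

Kc = 11.2 mol/L

Let X = conversion of M.
Concentrations: [M] = 0.697 − 0.697X; [D] = 1.39X.
At X = 0.829: [M] = 0.119, [D] = 1.16.
Kc = [D]^2 / ([M]) = 11.2 mol/L.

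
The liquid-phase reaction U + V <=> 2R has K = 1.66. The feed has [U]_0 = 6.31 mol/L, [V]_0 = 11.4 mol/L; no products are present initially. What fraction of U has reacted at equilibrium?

X = 0.512

Let X = conversion of U; extent ξ = 6.31·X mol/L.
Concentrations: [U] = 6.31 − 6.31X; [V] = 11.4 − 6.31X; [R] = 12.6X.
K = [R]^2 / ([U] [V]).
Solving K = 1.66 for X ∈ (0,1): X = 0.512.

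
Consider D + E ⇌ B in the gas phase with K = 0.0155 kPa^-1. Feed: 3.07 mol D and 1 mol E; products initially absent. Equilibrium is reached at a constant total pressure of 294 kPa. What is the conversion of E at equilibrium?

X = 0.761

Basis: 1 mol E initially; let X = conversion of E. Extent ξ = X.
Species balance: n_D = 3.07 − X; n_E = 1 − X; n_B = X.
Summing: n_T = 4.07 − X.
With p_i = (n_i/n_T)P, K = p_B / (p_D p_E).
Substituting and setting equal to 0.0155 kPa^-1 gives a polynomial in X; the root in (0,1) is X = 0.761.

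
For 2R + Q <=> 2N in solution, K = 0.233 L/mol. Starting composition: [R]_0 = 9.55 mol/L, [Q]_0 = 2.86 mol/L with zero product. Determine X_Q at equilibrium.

Let X = conversion of Q; extent ξ = 2.86·X mol/L.
Concentrations: [R] = 9.55 − 5.72X; [Q] = 2.86 − 2.86X; [N] = 5.72X.
K = [N]^2 / ([R]^2 [Q]).
Solving K = 0.233 for X ∈ (0,1): X = 0.578.

X = 0.578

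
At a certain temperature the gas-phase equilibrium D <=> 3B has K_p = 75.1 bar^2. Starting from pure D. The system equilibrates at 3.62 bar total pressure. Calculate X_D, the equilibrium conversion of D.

X = 0.711

Let X = conversion of D (basis 1 mol D); extent of reaction ξ = X.
Species balance: n_D = 1 − X; n_B = 3X.
n_T = Σnᵢ = 1 + 2X.
y_i = n_i/n_T, p_i = y_i·P. K_p = p_B^3 / (p_D).
Setting this equal to 75.1 bar^2 and taking the physical root (0 < X < 1) gives X = 0.711.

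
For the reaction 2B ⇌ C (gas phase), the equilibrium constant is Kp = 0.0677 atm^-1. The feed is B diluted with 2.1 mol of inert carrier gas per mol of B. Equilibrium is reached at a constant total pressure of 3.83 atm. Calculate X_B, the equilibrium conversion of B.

Let X = conversion of B (basis 1 mol B); extent of reaction ξ = 0.5X.
Mole table: n_B = 1 − X; n_C = 0.5X; n_I = 2.1 (inert).
n_T = Σnᵢ = 3.1 − 0.5X.
Mole fractions y_i = n_i/n_T; Kp = p_C / (p_B^2) with p_i = y_i·P.
Substituting and setting equal to 0.0677 atm^-1 gives a polynomial in X; the root in (0,1) is X = 0.129.

X = 0.129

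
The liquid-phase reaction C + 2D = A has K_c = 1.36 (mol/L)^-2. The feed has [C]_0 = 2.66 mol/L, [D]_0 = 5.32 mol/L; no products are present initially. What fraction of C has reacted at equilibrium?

X = 0.733

Let X = conversion of C; extent ξ = 2.66·X mol/L.
Concentrations: [C] = 2.66 − 2.66X; [D] = 5.32 − 5.32X; [A] = 2.66X.
K_c = [A] / ([C] [D]^2).
Setting equal to 1.36 and solving for X on (0,1) gives X = 0.733.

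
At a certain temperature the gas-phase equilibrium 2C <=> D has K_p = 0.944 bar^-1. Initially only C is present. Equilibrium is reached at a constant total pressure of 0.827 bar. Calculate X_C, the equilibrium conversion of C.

Let X = conversion of C (basis 1 mol C); extent of reaction ξ = 0.5X.
Species balance: n_C = 1 − X; n_D = 0.5X.
n_T = Σnᵢ = 1 − 0.5X.
With p_i = (n_i/n_T)P, K_p = p_D / (p_C^2).
Substituting and setting equal to 0.944 bar^-1 gives a polynomial in X; the root in (0,1) is X = 0.507.

X = 0.507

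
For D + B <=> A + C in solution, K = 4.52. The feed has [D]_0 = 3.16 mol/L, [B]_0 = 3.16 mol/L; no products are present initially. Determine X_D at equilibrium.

X = 0.680

Let X = conversion of D; extent ξ = 3.16·X mol/L.
Concentrations: [D] = 3.16 − 3.16X; [B] = 3.16 − 3.16X; [A] = 3.16X; [C] = 3.16X.
K = [A] [C] / ([D] [B]).
Equating to 4.52: the physical root is X = 0.680.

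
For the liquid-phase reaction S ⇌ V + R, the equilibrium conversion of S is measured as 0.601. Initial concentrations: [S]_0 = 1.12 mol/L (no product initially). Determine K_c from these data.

Let X = conversion of S.
Concentrations: [S] = 1.12 − 1.12X; [V] = 1.12X; [R] = 1.12X.
At X = 0.601: [S] = 0.447, [V] = 0.673, [R] = 0.673.
K_c = [V] [R] / ([S]) = 1.01 mol/L.

K_c = 1.01 mol/L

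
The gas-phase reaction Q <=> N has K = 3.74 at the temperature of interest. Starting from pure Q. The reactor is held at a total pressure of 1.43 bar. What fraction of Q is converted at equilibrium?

Let X = conversion of Q (basis 1 mol Q); extent of reaction ξ = X.
Moles: n_Q = 1 − X; n_N = X.
Since Δν = 0, n_T = 1 throughout.
With p_i = (n_i/n_T)P, K = p_N / (p_Q).
This yields a degree-1 equation in X; solving on (0,1), X = 0.789.

X = 0.789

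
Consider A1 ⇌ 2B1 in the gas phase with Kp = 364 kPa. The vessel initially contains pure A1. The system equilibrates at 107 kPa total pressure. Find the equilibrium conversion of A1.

X = 0.678

Take 1 mol A1 as basis and let X be its fractional conversion, so ξ = X.
Moles: n_A1 = 1 − X; n_B1 = 2X.
Total moles n_T = 1 + X.
y_i = n_i/n_T, p_i = y_i·P. Kp = p_B1^2 / (p_A1).
This yields a degree-2 equation in X; solving on (0,1), X = 0.678.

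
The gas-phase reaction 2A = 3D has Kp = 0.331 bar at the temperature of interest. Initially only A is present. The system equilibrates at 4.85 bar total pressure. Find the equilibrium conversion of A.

Basis: 1 mol A initially; let X = conversion of A. Extent ξ = 0.5X.
Mole table: n_A = 1 − X; n_D = 1.5X.
n_T = Σnᵢ = 1 + 0.5X.
With p_i = (n_i/n_T)P, Kp = p_D^3 / (p_A^2).
This yields a degree-3 equation in X; solving on (0,1), X = 0.236.

X = 0.236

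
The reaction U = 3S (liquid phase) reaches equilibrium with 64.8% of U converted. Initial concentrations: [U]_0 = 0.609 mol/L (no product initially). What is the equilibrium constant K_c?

K_c = 7.74 (mol/L)^2

Let X = conversion of U.
Concentrations: [U] = 0.609 − 0.609X; [S] = 1.83X.
At X = 0.648: [U] = 0.214, [S] = 1.18.
K_c = [S]^3 / ([U]) = 7.74 (mol/L)^2.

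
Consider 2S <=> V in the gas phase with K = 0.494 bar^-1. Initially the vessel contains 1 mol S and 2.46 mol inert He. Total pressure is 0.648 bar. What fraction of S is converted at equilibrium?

X = 0.140

Basis: 1 mol S initially; let X = conversion of S. Extent ξ = 0.5X.
Species balance: n_S = 1 − X; n_V = 0.5X; n_I = 2.46 (inert).
Total moles n_T = 3.46 − 0.5X.
y_i = n_i/n_T, p_i = y_i·P. K = p_V / (p_S^2).
Substituting and setting equal to 0.494 bar^-1 gives a polynomial in X; the root in (0,1) is X = 0.140.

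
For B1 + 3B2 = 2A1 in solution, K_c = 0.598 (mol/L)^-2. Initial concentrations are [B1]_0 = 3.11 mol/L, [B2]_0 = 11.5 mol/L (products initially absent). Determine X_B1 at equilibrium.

Let X = conversion of B1; extent ξ = 3.11·X mol/L.
Concentrations: [B1] = 3.11 − 3.11X; [B2] = 11.5 − 9.33X; [A1] = 6.22X.
K_c = [A1]^2 / ([B1] [B2]^3).
Equating to 0.598 (mol/L)^-2: the physical root is X = 0.799.

X = 0.799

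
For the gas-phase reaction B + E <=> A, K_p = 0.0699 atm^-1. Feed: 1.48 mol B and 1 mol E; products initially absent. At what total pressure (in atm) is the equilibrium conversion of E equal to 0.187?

Take 1 mol E as basis and let X be its fractional conversion, so ξ = X.
Species balance: n_B = 1.48 − X; n_E = 1 − X; n_A = X.
n_T = Σnᵢ = 2.48 − X.
K_p = p_A / (p_B p_E) with p_i = (n_i/n_T)·P.
At X = 0.187: the mole-fraction product g(X) = Π y_i^ν_i = 0.4079. Since K_p = g(X)·P^{-1}, P = (g/K_p)^(1/1) = (0.4079/0.0699)^(1/1) = 5.84 atm.

P = 5.84 atm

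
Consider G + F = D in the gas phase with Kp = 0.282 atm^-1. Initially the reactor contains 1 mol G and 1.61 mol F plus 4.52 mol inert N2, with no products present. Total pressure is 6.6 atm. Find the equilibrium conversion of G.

X = 0.267

Let X = conversion of G (basis 1 mol G); extent of reaction ξ = X.
Mole table: n_G = 1 − X; n_F = 1.61 − X; n_D = X; n_I = 4.52 (inert).
Total moles n_T = 7.13 − X.
Mole fractions y_i = n_i/n_T; Kp = p_D / (p_G p_F) with p_i = y_i·P.
Substituting and setting equal to 0.282 atm^-1 gives a polynomial in X; the root in (0,1) is X = 0.267.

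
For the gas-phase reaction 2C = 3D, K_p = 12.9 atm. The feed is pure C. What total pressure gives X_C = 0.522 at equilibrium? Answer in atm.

P = 7.74 atm

Basis: 1 mol C initially; let X = conversion of C. Extent ξ = 0.5X.
Moles: n_C = 1 − X; n_D = 1.5X.
n_T = Σnᵢ = 1 + 0.5X.
K_p = p_D^3 / (p_C^2) with p_i = (n_i/n_T)·P.
At X = 0.522: the mole-fraction product g(X) = Π y_i^ν_i = 1.666. Since K_p = g(X)·P^{1}, P = (K_p/g)^(1/1) = (12.9/1.666)^(1/1) = 7.74 atm.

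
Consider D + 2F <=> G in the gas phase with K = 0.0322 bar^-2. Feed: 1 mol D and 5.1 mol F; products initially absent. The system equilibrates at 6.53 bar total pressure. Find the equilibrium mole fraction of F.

y_F = 0.806

Basis: 1 mol D initially; let X = conversion of D. Extent ξ = X.
Mole table: n_D = 1 − X; n_F = 5.1 − 2X; n_G = X.
Total moles n_T = 6.1 − 2X.
y_i = n_i/n_T, p_i = y_i·P. K = p_G / (p_D p_F^2).
This yields a degree-3 equation in X; solving on (0,1), X = 0.472.
Then n_F = 4.16, n_T = 5.16, so y_F = 0.806.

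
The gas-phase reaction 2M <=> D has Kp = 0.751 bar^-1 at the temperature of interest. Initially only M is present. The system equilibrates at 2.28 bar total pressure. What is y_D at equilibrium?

y_D = 0.474

Let X = conversion of M (basis 1 mol M); extent of reaction ξ = 0.5X.
Species balance: n_M = 1 − X; n_D = 0.5X.
n_T = Σnᵢ = 1 − 0.5X.
y_i = n_i/n_T, p_i = y_i·P. Kp = p_D / (p_M^2).
Substituting and setting equal to 0.751 bar^-1 gives a polynomial in X; the root in (0,1) is X = 0.643.
Then n_D = 0.322, n_T = 0.678, so y_D = 0.474.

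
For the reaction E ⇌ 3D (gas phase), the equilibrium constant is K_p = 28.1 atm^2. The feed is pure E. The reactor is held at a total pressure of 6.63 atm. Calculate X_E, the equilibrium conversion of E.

Take 1 mol E as basis and let X be its fractional conversion, so ξ = X.
Species balance: n_E = 1 − X; n_D = 3X.
Total moles n_T = 1 + 2X.
y_i = n_i/n_T, p_i = y_i·P. K_p = p_D^3 / (p_E).
Setting this equal to 28.1 atm^2 and taking the physical root (0 < X < 1) gives X = 0.355.

X = 0.355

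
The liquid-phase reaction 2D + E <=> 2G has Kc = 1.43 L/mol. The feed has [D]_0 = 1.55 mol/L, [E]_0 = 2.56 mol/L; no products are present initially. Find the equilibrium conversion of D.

X = 0.632

Let X = conversion of D; extent ξ = 1.55X/2 mol/L.
Concentrations: [D] = 1.55 − 1.55X; [E] = 2.56 − 0.775X; [G] = 1.55X.
Kc = [G]^2 / ([D]^2 [E]).
Setting equal to 1.43 and solving for X on (0,1) gives X = 0.632.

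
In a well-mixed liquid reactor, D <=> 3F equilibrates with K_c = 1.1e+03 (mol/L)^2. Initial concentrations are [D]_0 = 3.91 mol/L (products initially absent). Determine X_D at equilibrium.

Let X = conversion of D; extent ξ = 3.91·X mol/L.
Concentrations: [D] = 3.91 − 3.91X; [F] = 11.7X.
K_c = [F]^3 / ([D]).
Equating to 1.1e+03 (mol/L)^2: the physical root is X = 0.805.

X = 0.805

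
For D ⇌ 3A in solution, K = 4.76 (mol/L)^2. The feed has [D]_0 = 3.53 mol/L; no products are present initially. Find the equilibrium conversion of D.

Let X = conversion of D; extent ξ = 3.53·X mol/L.
Concentrations: [D] = 3.53 − 3.53X; [A] = 10.6X.
K = [A]^3 / ([D]).
Equating to 4.76 (mol/L)^2: the physical root is X = 0.222.

X = 0.222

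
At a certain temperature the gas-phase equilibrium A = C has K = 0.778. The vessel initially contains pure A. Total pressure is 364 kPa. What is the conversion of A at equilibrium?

Basis: 1 mol A initially; let X = conversion of A. Extent ξ = X.
Mole table: n_A = 1 − X; n_C = X.
Total moles n_T = 1 (Δν = 0, constant).
y_i = n_i/n_T, p_i = y_i·P. K = p_C / (p_A).
Equating to 0.778 and solving on 0 < X < 1: X = 0.438.

X = 0.438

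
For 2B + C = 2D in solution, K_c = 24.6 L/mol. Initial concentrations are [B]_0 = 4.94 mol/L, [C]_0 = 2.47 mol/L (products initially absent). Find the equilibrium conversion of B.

Let X = conversion of B; extent ξ = 4.94X/2 mol/L.
Concentrations: [B] = 4.94 − 4.94X; [C] = 2.47 − 2.47X; [D] = 4.94X.
K_c = [D]^2 / ([B]^2 [C]).
Setting equal to 24.6 and solving for X on (0,1) gives X = 0.784.

X = 0.784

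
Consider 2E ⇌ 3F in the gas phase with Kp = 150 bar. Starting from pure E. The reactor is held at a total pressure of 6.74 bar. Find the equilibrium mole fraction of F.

Basis: 1 mol E initially; let X = conversion of E. Extent ξ = 0.5X.
Moles: n_E = 1 − X; n_F = 1.5X.
n_T = Σnᵢ = 1 + 0.5X.
With p_i = (n_i/n_T)P, Kp = p_F^3 / (p_E^2).
Setting this equal to 150 bar and taking the physical root (0 < X < 1) gives X = 0.775.
Then n_F = 1.16, n_T = 1.39, so y_F = 0.838.

y_F = 0.838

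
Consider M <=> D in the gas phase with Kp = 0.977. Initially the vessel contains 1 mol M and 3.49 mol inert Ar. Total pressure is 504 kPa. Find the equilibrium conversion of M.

X = 0.494

Basis: 1 mol M initially; let X = conversion of M. Extent ξ = X.
Moles: n_M = 1 − X; n_D = X; n_I = 3.49 (inert).
Total moles n_T = 4.49 (Δν = 0, constant).
With p_i = (n_i/n_T)P, Kp = p_D / (p_M).
This yields a degree-1 equation in X; solving on (0,1), X = 0.494.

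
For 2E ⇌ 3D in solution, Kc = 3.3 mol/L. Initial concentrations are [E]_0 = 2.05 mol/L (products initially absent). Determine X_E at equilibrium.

X = 0.495

Let X = conversion of E; extent ξ = 2.05X/2 mol/L.
Concentrations: [E] = 2.05 − 2.05X; [D] = 3.07X.
Kc = [D]^3 / ([E]^2).
Solving Kc = 3.3 for X ∈ (0,1): X = 0.495.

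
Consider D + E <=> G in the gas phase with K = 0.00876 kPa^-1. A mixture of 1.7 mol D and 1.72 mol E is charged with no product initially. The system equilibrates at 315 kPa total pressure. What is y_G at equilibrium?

Let X = conversion of D (basis 1.7 mol D); extent of reaction ξ = 1.7X.
Moles: n_D = 1.7 − 1.7X; n_E = 1.72 − 1.7X; n_G = 1.7X.
Total moles n_T = 3.42 − 1.7X.
Mole fractions y_i = n_i/n_T; K = p_G / (p_D p_E) with p_i = y_i·P.
Substituting and setting equal to 0.00876 kPa^-1 gives a polynomial in X; the root in (0,1) is X = 0.487.
Then n_G = 0.828, n_T = 2.59, so y_G = 0.319.

y_G = 0.319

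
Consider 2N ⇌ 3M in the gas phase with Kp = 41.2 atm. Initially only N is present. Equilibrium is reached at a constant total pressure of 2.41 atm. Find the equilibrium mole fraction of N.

Let X = conversion of N (basis 1 mol N); extent of reaction ξ = 0.5X.
At extent ξ: n_N = 1 − X; n_M = 1.5X.
n_T = Σnᵢ = 1 + 0.5X.
Mole fractions y_i = n_i/n_T; Kp = p_M^3 / (p_N^2) with p_i = y_i·P.
Substituting and setting equal to 41.2 atm gives a polynomial in X; the root in (0,1) is X = 0.753.
Then n_N = 0.247, n_T = 1.38, so y_N = 0.180.

y_N = 0.180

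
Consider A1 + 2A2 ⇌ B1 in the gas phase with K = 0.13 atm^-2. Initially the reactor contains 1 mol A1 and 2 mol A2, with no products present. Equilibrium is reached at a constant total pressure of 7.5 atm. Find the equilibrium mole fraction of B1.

Take 1 mol A1 as basis and let X be its fractional conversion, so ξ = X.
Moles: n_A1 = 1 − X; n_A2 = 2 − 2X; n_B1 = X.
n_T = Σnᵢ = 3 − 2X.
Mole fractions y_i = n_i/n_T; K = p_B1 / (p_A1 p_A2^2) with p_i = y_i·P.
Setting this equal to 0.13 atm^-2 and taking the physical root (0 < X < 1) gives X = 0.595.
Then n_B1 = 0.595, n_T = 1.81, so y_B1 = 0.328.

y_B1 = 0.328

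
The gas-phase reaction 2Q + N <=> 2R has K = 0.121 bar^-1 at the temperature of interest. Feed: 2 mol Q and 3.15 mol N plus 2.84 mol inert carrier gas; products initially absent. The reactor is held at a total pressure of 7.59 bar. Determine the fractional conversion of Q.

X = 0.367

Basis: 2 mol Q initially; let X = conversion of Q. Extent ξ = X.
At extent ξ: n_Q = 2 − 2X; n_N = 3.15 − X; n_R = 2X; n_I = 2.84 (inert).
Summing: n_T = 7.99 − X.
With p_i = (n_i/n_T)P, K = p_R^2 / (p_Q^2 p_N).
Substituting and setting equal to 0.121 bar^-1 gives a polynomial in X; the root in (0,1) is X = 0.367.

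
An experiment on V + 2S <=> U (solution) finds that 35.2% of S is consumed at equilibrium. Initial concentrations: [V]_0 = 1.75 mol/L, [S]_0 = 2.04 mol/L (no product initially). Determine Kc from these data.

Let X = conversion of S.
Concentrations: [V] = 1.75 − 1.02X; [S] = 2.04 − 2.04X; [U] = 1.02X.
At X = 0.352: [V] = 1.39, [S] = 1.32, [U] = 0.359.
Kc = [U] / ([V] [S]^2) = 0.148 (mol/L)^-2.

Kc = 0.148 (mol/L)^-2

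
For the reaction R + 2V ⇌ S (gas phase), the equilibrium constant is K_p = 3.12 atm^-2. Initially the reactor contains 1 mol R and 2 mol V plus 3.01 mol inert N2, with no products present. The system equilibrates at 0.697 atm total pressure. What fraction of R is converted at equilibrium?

X = 0.123

Take 1 mol R as basis and let X be its fractional conversion, so ξ = X.
Species balance: n_R = 1 − X; n_V = 2 − 2X; n_S = X; n_I = 3.01 (inert).
n_T = Σnᵢ = 6.01 − 2X.
y_i = n_i/n_T, p_i = y_i·P. K_p = p_S / (p_R p_V^2).
This yields a degree-3 equation in X; solving on (0,1), X = 0.123.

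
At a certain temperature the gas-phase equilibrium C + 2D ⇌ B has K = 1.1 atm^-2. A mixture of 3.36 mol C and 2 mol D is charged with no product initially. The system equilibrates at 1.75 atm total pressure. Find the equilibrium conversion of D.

X = 0.502

Basis: 2 mol D initially; let X = conversion of D. Extent ξ = X.
Mole table: n_C = 3.36 − X; n_D = 2 − 2X; n_B = X.
n_T = Σnᵢ = 5.36 − 2X.
y_i = n_i/n_T, p_i = y_i·P. K = p_B / (p_C p_D^2).
This yields a degree-3 equation in X; solving on (0,1), X = 0.502.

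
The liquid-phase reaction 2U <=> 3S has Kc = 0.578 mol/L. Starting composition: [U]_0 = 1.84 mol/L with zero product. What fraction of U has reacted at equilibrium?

X = 0.343

Let X = conversion of U; extent ξ = 1.84X/2 mol/L.
Concentrations: [U] = 1.84 − 1.84X; [S] = 2.76X.
Kc = [S]^3 / ([U]^2).
This equals 0.578 at X = 0.343 (the root in 0 < X < 1).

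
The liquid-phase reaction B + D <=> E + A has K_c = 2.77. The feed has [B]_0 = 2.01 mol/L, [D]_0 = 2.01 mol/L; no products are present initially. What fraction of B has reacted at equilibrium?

Let X = conversion of B; extent ξ = 2.01·X mol/L.
Concentrations: [B] = 2.01 − 2.01X; [D] = 2.01 − 2.01X; [E] = 2.01X; [A] = 2.01X.
K_c = [E] [A] / ([B] [D]).
Setting equal to 2.77 and solving for X on (0,1) gives X = 0.625.

X = 0.625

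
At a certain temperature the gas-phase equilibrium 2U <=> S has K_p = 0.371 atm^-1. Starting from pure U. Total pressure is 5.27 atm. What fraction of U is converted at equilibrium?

X = 0.663

Basis: 1 mol U initially; let X = conversion of U. Extent ξ = 0.5X.
Mole table: n_U = 1 − X; n_S = 0.5X.
Total moles n_T = 1 − 0.5X.
Mole fractions y_i = n_i/n_T; K_p = p_S / (p_U^2) with p_i = y_i·P.
Setting this equal to 0.371 atm^-1 and taking the physical root (0 < X < 1) gives X = 0.663.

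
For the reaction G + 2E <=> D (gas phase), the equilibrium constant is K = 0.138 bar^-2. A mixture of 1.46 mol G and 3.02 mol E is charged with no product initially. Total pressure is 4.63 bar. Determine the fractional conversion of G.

Take 1.46 mol G as basis and let X be its fractional conversion, so ξ = 1.46X.
At extent ξ: n_G = 1.46 − 1.46X; n_E = 3.02 − 2.92X; n_D = 1.46X.
Total moles n_T = 4.48 − 2.92X.
Mole fractions y_i = n_i/n_T; K = p_D / (p_G p_E^2) with p_i = y_i·P.
This yields a degree-3 equation in X; solving on (0,1), X = 0.459.

X = 0.459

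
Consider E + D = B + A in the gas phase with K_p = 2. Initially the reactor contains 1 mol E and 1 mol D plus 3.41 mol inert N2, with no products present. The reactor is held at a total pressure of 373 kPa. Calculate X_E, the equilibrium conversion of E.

Let X = conversion of E (basis 1 mol E); extent of reaction ξ = X.
At extent ξ: n_E = 1 − X; n_D = 1 − X; n_B = X; n_A = X; n_I = 3.41 (inert).
n_T stays at 5.41 (no change in mole number).
With p_i = (n_i/n_T)P, K_p = p_B p_A / (p_E p_D).
Equating to 2 and solving on 0 < X < 1: X = 0.586.

X = 0.586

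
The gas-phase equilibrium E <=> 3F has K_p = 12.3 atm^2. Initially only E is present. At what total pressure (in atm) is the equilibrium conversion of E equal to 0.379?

P = 4.01 atm

Take 1 mol E as basis and let X be its fractional conversion, so ξ = X.
At extent ξ: n_E = 1 − X; n_F = 3X.
Total moles n_T = 1 + 2X.
K_p = p_F^3 / (p_E) with p_i = (n_i/n_T)·P.
At X = 0.379: the mole-fraction product g(X) = Π y_i^ν_i = 0.7659. Since K_p = g(X)·P^{2}, P = (K_p/g)^(1/2) = (12.3/0.7659)^(1/2) = 4.01 atm.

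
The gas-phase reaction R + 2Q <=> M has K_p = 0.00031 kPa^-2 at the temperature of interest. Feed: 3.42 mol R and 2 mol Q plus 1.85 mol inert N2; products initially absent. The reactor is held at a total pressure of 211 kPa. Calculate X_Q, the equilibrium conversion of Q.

Let X = conversion of Q (basis 2 mol Q); extent of reaction ξ = X.
Species balance: n_R = 3.42 − X; n_Q = 2 − 2X; n_M = X; n_I = 1.85 (inert).
Total moles n_T = 7.27 − 2X.
y_i = n_i/n_T, p_i = y_i·P. K_p = p_M / (p_R p_Q^2).
This yields a degree-3 equation in X; solving on (0,1), X = 0.618.

X = 0.618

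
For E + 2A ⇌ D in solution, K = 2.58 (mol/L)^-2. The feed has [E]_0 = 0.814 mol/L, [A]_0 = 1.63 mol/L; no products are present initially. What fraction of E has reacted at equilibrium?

X = 0.565

Let X = conversion of E; extent ξ = 0.814·X mol/L.
Concentrations: [E] = 0.814 − 0.814X; [A] = 1.63 − 1.63X; [D] = 0.814X.
K = [D] / ([E] [A]^2).
Setting equal to 2.58 and solving for X on (0,1) gives X = 0.565.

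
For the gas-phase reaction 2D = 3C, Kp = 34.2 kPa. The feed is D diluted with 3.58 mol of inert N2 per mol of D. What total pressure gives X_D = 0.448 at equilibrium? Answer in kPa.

P = 165 kPa

Basis: 1 mol D initially; let X = conversion of D. Extent ξ = 0.5X.
Species balance: n_D = 1 − X; n_C = 1.5X; n_I = 3.58 (inert).
n_T = Σnᵢ = 4.58 + 0.5X.
Kp = p_C^3 / (p_D^2) with p_i = (n_i/n_T)·P.
At X = 0.448: the mole-fraction product g(X) = Π y_i^ν_i = 0.2073. Since Kp = g(X)·P^{1}, P = (Kp/g)^(1/1) = (34.2/0.2073)^(1/1) = 165 kPa.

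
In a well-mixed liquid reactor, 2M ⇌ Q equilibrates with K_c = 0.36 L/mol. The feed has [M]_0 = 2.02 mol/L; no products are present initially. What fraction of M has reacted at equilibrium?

Let X = conversion of M; extent ξ = 2.02X/2 mol/L.
Concentrations: [M] = 2.02 − 2.02X; [Q] = 1.01X.
K_c = [Q] / ([M]^2).
Equating to 0.36 L/mol: the physical root is X = 0.446.

X = 0.446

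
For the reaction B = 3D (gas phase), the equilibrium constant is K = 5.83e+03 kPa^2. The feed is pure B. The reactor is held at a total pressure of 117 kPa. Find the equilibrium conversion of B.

X = 0.305

Take 1 mol B as basis and let X be its fractional conversion, so ξ = X.
Mole table: n_B = 1 − X; n_D = 3X.
Total moles n_T = 1 + 2X.
y_i = n_i/n_T, p_i = y_i·P. K = p_D^3 / (p_B).
Setting this equal to 5.83e+03 kPa^2 and taking the physical root (0 < X < 1) gives X = 0.305.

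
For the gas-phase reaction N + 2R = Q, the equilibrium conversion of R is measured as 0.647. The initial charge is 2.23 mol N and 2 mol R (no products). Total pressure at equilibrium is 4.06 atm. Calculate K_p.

Basis: 2 mol R initially; let X = conversion of R. Extent ξ = X.
Moles: n_N = 2.23 − X; n_R = 2 − 2X; n_Q = X.
Summing: n_T = 4.23 − 2X.
At X = 0.647: n_N = 1.58, n_R = 0.706, n_Q = 0.647, n_T = 2.94.
p_i = (n_i/n_T)·P. K_p = p_Q / (p_N p_R^2) = 0.429 atm^-2.

K_p = 0.429 atm^-2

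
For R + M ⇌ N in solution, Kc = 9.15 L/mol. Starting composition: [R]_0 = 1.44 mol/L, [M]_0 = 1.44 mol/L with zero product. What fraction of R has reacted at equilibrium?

Let X = conversion of R; extent ξ = 1.44·X mol/L.
Concentrations: [R] = 1.44 − 1.44X; [M] = 1.44 − 1.44X; [N] = 1.44X.
Kc = [N] / ([R] [M]).
This equals 9.15 at X = 0.760 (the root in 0 < X < 1).

X = 0.760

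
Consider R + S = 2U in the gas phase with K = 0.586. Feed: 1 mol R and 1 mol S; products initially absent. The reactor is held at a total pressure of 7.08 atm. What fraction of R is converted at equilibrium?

X = 0.277

Let X = conversion of R (basis 1 mol R); extent of reaction ξ = X.
Mole table: n_R = 1 − X; n_S = 1 − X; n_U = 2X.
Since Δν = 0, n_T = 2 throughout.
Mole fractions y_i = n_i/n_T; K = p_U^2 / (p_R p_S) with p_i = y_i·P.
Substituting and setting equal to 0.586 gives a polynomial in X; the root in (0,1) is X = 0.277.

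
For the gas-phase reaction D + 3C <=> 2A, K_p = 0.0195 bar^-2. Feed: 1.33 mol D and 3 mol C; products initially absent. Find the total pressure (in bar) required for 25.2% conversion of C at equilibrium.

P = 3.96 bar

Take 3 mol C as basis and let X be its fractional conversion, so ξ = X.
Species balance: n_D = 1.33 − X; n_C = 3 − 3X; n_A = 2X.
Total moles n_T = 4.33 − 2X.
K_p = p_A^2 / (p_D p_C^3) with p_i = (n_i/n_T)·P.
At X = 0.252: the mole-fraction product g(X) = Π y_i^ν_i = 0.3053. Since K_p = g(X)·P^{-2}, P = (g/K_p)^(1/2) = (0.3053/0.0195)^(1/2) = 3.96 bar.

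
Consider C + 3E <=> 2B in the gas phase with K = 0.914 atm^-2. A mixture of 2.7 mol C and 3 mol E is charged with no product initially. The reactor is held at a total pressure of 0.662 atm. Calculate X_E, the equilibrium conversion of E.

X = 0.295

Basis: 3 mol E initially; let X = conversion of E. Extent ξ = X.
At extent ξ: n_C = 2.7 − X; n_E = 3 − 3X; n_B = 2X.
Total moles n_T = 5.7 − 2X.
Mole fractions y_i = n_i/n_T; K = p_B^2 / (p_C p_E^3) with p_i = y_i·P.
Substituting and setting equal to 0.914 atm^-2 gives a polynomial in X; the root in (0,1) is X = 0.295.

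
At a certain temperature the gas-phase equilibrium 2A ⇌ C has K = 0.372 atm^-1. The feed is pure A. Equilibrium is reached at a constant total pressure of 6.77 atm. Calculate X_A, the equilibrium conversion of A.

X = 0.699

Let X = conversion of A (basis 1 mol A); extent of reaction ξ = 0.5X.
At extent ξ: n_A = 1 − X; n_C = 0.5X.
n_T = Σnᵢ = 1 − 0.5X.
With p_i = (n_i/n_T)P, K = p_C / (p_A^2).
Substituting and setting equal to 0.372 atm^-1 gives a polynomial in X; the root in (0,1) is X = 0.699.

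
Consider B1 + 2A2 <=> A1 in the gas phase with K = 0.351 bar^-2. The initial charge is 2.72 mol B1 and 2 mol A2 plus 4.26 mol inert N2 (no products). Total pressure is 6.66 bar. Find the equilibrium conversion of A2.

X = 0.514

Take 2 mol A2 as basis and let X be its fractional conversion, so ξ = X.
Mole table: n_B1 = 2.72 − X; n_A2 = 2 − 2X; n_A1 = X; n_I = 4.26 (inert).
Total moles n_T = 8.98 − 2X.
y_i = n_i/n_T, p_i = y_i·P. K = p_A1 / (p_B1 p_A2^2).
This yields a degree-3 equation in X; solving on (0,1), X = 0.514.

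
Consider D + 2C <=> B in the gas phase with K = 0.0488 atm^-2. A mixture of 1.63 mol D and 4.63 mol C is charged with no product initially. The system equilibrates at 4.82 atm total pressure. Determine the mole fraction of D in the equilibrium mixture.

Basis: 1.63 mol D initially; let X = conversion of D. Extent ξ = 1.63X.
Moles: n_D = 1.63 − 1.63X; n_C = 4.63 − 3.26X; n_B = 1.63X.
n_T = Σnᵢ = 6.26 − 3.26X.
With p_i = (n_i/n_T)P, K = p_B / (p_D p_C^2).
Setting this equal to 0.0488 atm^-2 and taking the physical root (0 < X < 1) gives X = 0.346.
Then n_D = 1.07, n_T = 5.13, so y_D = 0.208.

y_D = 0.208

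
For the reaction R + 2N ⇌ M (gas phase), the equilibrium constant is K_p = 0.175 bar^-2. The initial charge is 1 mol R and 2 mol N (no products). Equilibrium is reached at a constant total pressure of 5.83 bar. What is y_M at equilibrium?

y_M = 0.301

Basis: 1 mol R initially; let X = conversion of R. Extent ξ = X.
Moles: n_R = 1 − X; n_N = 2 − 2X; n_M = X.
n_T = Σnᵢ = 3 − 2X.
With p_i = (n_i/n_T)P, K_p = p_M / (p_R p_N^2).
Setting this equal to 0.175 bar^-2 and taking the physical root (0 < X < 1) gives X = 0.564.
Then n_M = 0.564, n_T = 1.87, so y_M = 0.301.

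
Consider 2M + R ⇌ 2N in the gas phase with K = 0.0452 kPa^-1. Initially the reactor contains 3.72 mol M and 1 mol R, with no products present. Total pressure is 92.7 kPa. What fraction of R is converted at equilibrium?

Let X = conversion of R (basis 1 mol R); extent of reaction ξ = X.
Species balance: n_M = 3.72 − 2X; n_R = 1 − X; n_N = 2X.
Total moles n_T = 4.72 − X.
y_i = n_i/n_T, p_i = y_i·P. K = p_N^2 / (p_M^2 p_R).
This yields a degree-3 equation in X; solving on (0,1), X = 0.680.

X = 0.680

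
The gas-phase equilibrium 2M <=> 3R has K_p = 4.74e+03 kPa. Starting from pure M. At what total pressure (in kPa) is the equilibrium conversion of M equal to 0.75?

Basis: 1 mol M initially; let X = conversion of M. Extent ξ = 0.5X.
Mole table: n_M = 1 − X; n_R = 1.5X.
Total moles n_T = 1 + 0.5X.
K_p = p_R^3 / (p_M^2) with p_i = (n_i/n_T)·P.
At X = 0.75: the mole-fraction product g(X) = Π y_i^ν_i = 16.57. Since K_p = g(X)·P^{1}, P = (K_p/g)^(1/1) = (4.74e+03/16.57)^(1/1) = 286 kPa.

P = 286 kPa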